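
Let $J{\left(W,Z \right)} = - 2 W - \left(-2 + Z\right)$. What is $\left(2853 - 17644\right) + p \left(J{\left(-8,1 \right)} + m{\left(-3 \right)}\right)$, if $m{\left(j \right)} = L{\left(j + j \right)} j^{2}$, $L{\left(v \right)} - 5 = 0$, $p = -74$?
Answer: $-19379$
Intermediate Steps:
$J{\left(W,Z \right)} = 2 - Z - 2 W$
$L{\left(v \right)} = 5$ ($L{\left(v \right)} = 5 + 0 = 5$)
$m{\left(j \right)} = 5 j^{2}$
$\left(2853 - 17644\right) + p \left(J{\left(-8,1 \right)} + m{\left(-3 \right)}\right) = \left(2853 - 17644\right) - 74 \left(\left(2 - 1 - -16\right) + 5 \left(-3\right)^{2}\right) = -14791 - 74 \left(\left(2 - 1 + 16\right) + 5 \cdot 9\right) = -14791 - 74 \left(17 + 45\right) = -14791 - 4588 = -19379$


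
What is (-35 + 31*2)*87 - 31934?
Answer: -29585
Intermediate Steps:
(-35 + 31*2)*87 - 31934 = (-35 + 62)*87 - 31934 = 27*87 - 31934 = 2349 - 31934 = -29585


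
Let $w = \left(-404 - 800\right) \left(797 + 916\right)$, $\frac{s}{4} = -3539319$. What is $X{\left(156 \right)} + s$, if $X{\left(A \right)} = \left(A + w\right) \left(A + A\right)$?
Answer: $-657593628$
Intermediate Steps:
$s = -14157276$ ($s = 4 \left(-3539319\right) = -14157276$)
$w = -2062452$ ($w = \left(-1204\right) 1713 = -2062452$)
$X{\left(A \right)} = 2 A \left(-2062452 + A\right)$ ($X{\left(A \right)} = \left(A - 2062452\right) \left(A + A\right) = \left(-2062452 + A\right) 2 A = 2 A \left(-2062452 + A\right)$)
$X{\left(156 \right)} + s = 2 \cdot 156 \left(-2062452 + 156\right) - 14157276 = 2 \cdot 156 \left(-2062296\right) - 14157276 = -643436352 - 14157276 = -657593628$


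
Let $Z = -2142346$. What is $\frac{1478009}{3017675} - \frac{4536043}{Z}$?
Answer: $\frac{16854710229139}{6464903965550} \approx 2.6071$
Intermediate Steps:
$\frac{1478009}{3017675} - \frac{4536043}{Z} = \frac{1478009}{3017675} - \frac{4536043}{-2142346} = 1478009 \cdot \frac{1}{3017675} - - \frac{4536043}{2142346} = \frac{1478009}{3017675} + \frac{4536043}{2142346} = \frac{16854710229139}{6464903965550}$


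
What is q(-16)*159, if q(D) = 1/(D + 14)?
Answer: -159/2 ≈ -79.500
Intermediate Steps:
q(D) = 1/(14 + D)
q(-16)*159 = 159/(14 - 16) = 159/(-2) = -½*159 = -159/2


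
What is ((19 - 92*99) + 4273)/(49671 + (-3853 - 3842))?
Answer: -602/5247 ≈ -0.11473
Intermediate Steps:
((19 - 92*99) + 4273)/(49671 + (-3853 - 3842)) = ((19 - 9108) + 4273)/(49671 - 7695) = (-9089 + 4273)/41976 = -4816*1/41976 = -602/5247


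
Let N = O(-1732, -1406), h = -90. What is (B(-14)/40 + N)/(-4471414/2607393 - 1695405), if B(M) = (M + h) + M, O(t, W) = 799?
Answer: -41512303953/88411832011580 ≈ -0.00046953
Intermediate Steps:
N = 799
B(M) = -90 + 2*M (B(M) = (M - 90) + M = (-90 + M) + M = -90 + 2*M)
(B(-14)/40 + N)/(-4471414/2607393 - 1695405) = ((-90 + 2*(-14))/40 + 799)/(-4471414/2607393 - 1695405) = ((-90 - 28)*(1/40) + 799)/(-4471414*1/2607393 - 1695405) = (-118*1/40 + 799)/(-4471414/2607393 - 1695405) = (-59/20 + 799)/(-4420591600579/2607393) = (15921/20)*(-2607393/4420591600579) = -41512303953/88411832011580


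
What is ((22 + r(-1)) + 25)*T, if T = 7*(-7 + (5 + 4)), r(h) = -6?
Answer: 574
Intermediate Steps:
T = 14 (T = 7*(-7 + 9) = 7*2 = 14)
((22 + r(-1)) + 25)*T = ((22 - 6) + 25)*14 = (16 + 25)*14 = 41*14 = 574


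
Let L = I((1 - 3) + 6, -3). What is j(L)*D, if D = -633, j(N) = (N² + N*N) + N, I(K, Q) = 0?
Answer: 0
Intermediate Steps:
L = 0
j(N) = N + 2*N² (j(N) = (N² + N²) + N = 2*N² + N = N + 2*N²)
j(L)*D = (0*(1 + 2*0))*(-633) = (0*(1 + 0))*(-633) = (0*1)*(-633) = 0*(-633) = 0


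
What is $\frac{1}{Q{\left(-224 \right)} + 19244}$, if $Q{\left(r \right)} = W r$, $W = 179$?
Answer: $- \frac{1}{20852} \approx -4.7957 \cdot 10^{-5}$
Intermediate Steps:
$Q{\left(r \right)} = 179 r$
$\frac{1}{Q{\left(-224 \right)} + 19244} = \frac{1}{179 \left(-224\right) + 19244} = \frac{1}{-40096 + 19244} = \frac{1}{-20852} = - \frac{1}{20852}$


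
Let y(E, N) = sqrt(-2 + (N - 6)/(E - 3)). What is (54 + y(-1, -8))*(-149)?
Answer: -8046 - 149*sqrt(6)/2 ≈ -8228.5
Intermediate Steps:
y(E, N) = sqrt(-2 + (-6 + N)/(-3 + E))
(54 + y(-1, -8))*(-149) = (54 + sqrt((-8 - 2*(-1))/(-3 - 1)))*(-149) = (54 + sqrt((-8 + 2)/(-4)))*(-149) = (54 + sqrt(-1/4*(-6)))*(-149) = (54 + sqrt(3/2))*(-149) = (54 + sqrt(6)/2)*(-149) = -8046 - 149*sqrt(6)/2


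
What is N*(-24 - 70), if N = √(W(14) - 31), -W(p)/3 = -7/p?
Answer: -47*I*√118 ≈ -510.55*I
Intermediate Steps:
W(p) = 21/p (W(p) = -(-21)/p = 21/p)
N = I*√118/2 (N = √(21/14 - 31) = √(21*(1/14) - 31) = √(3/2 - 31) = √(-59/2) = I*√118/2 ≈ 5.4314*I)
N*(-24 - 70) = (I*√118/2)*(-24 - 70) = (I*√118/2)*(-94) = -47*I*√118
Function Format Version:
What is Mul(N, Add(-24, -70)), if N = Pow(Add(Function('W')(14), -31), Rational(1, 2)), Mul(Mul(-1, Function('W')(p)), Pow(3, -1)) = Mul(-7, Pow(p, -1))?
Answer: Mul(-47, I, Pow(118, Rational(1, 2))) ≈ Mul(-510.55, I)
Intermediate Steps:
Function('W')(p) = Mul(21, Pow(p, -1)) (Function('W')(p) = Mul(-3, Mul(-7, Pow(p, -1))) = Mul(21, Pow(p, -1)))
N = Mul(Rational(1, 2), I, Pow(118, Rational(1, 2))) (N = Pow(Add(Mul(21, Pow(14, -1)), -31), Rational(1, 2)) = Pow(Add(Mul(21, Rational(1, 14)), -31), Rational(1, 2)) = Pow(Add(Rational(3, 2), -31), Rational(1, 2)) = Pow(Rational(-59, 2), Rational(1, 2)) = Mul(Rational(1, 2), I, Pow(118, Rational(1, 2))) ≈ Mul(5.4314, I))
Mul(N, Add(-24, -70)) = Mul(Mul(Rational(1, 2), I, Pow(118, Rational(1, 2))), Add(-24, -70)) = Mul(Mul(Rational(1, 2), I, Pow(118, Rational(1, 2))), -94) = Mul(-47, I, Pow(118, Rational(1, 2)))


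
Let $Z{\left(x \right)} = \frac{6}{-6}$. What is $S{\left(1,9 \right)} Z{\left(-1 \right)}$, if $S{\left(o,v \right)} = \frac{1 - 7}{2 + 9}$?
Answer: $\frac{6}{11} \approx 0.54545$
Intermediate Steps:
$S{\left(o,v \right)} = - \frac{6}{11}$
$Z{\left(x \right)} = -1$ ($Z{\left(x \right)} = 6 \left(- \frac{1}{6}\right) = -1$)
$S{\left(1,9 \right)} Z{\left(-1 \right)} = \left(- \frac{6}{11}\right) \left(-1\right) = \frac{6}{11}$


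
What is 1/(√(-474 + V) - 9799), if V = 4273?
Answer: -9799/96016602 - √3799/96016602 ≈ -0.00010270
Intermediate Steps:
1/(√(-474 + V) - 9799) = 1/(√(-474 + 4273) - 9799) = 1/(√3799 - 9799) = 1/(-9799 + √3799)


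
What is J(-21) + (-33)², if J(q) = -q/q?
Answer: 1088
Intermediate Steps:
J(q) = -1 (J(q) = -1*1 = -1)
J(-21) + (-33)² = -1 + (-33)² = -1 + 1089 = 1088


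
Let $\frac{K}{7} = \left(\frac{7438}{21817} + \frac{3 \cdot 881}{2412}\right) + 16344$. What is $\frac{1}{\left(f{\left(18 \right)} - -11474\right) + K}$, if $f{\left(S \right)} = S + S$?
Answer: $\frac{17540868}{2208887423327} \approx 7.941 \cdot 10^{-6}$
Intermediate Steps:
$f{\left(S \right)} = 2 S$
$K = \frac{2006992032647}{17540868}$ ($K = 7 \left(\left(\frac{7438}{21817} + \frac{3 \cdot 881}{2412}\right) + 16344\right) = 7 \left(\left(7438 \cdot \frac{1}{21817} + 2643 \cdot \frac{1}{2412}\right) + 16344\right) = 7 \left(\left(\frac{7438}{21817} + \frac{881}{804}\right) + 16344\right) = 7 \left(\frac{25200929}{17540868} + 16344\right) = 7 \cdot \frac{286713147521}{17540868} = \frac{2006992032647}{17540868} \approx 1.1442 \cdot 10^{5}$)
$\frac{1}{\left(f{\left(18 \right)} - -11474\right) + K} = \frac{1}{\left(2 \cdot 18 - -11474\right) + \frac{2006992032647}{17540868}} = \frac{1}{\left(36 + 11474\right) + \frac{2006992032647}{17540868}} = \frac{1}{11510 + \frac{2006992032647}{17540868}} = \frac{1}{\frac{2208887423327}{17540868}} = \frac{17540868}{2208887423327}$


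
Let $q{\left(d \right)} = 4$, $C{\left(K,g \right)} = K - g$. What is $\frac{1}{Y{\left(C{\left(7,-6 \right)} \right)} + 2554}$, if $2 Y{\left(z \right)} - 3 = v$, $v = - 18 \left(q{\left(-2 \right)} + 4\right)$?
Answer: $\frac{2}{4967} \approx 0.00040266$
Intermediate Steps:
$v = -144$ ($v = - 18 \left(4 + 4\right) = \left(-18\right) 8 = -144$)
$Y{\left(z \right)} = - \frac{141}{2}$ ($Y{\left(z \right)} = \frac{3}{2} + \frac{1}{2} \left(-144\right) = \frac{3}{2} - 72 = - \frac{141}{2}$)
$\frac{1}{Y{\left(C{\left(7,-6 \right)} \right)} + 2554} = \frac{1}{- \frac{141}{2} + 2554} = \frac{1}{\frac{4967}{2}} = \frac{2}{4967}$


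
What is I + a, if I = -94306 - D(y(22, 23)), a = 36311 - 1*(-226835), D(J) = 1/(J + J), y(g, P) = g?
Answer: 7428959/44 ≈ 1.6884e+5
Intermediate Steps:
D(J) = 1/(2*J)
a = 263146 (a = 36311 + 226835 = 263146)
I = -4149465/44 (I = -94306 - 1/(2*22) = -94306 - 1*1/44 = -94306 - 1/44 = -4149465/44 ≈ -94306.)
I + a = -4149465/44 + 263146 = 7428959/44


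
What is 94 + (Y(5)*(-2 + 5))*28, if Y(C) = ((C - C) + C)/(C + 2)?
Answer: 154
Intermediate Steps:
Y(C) = C/(2 + C) (Y(C) = (0 + C)/(2 + C) = C/(2 + C))
94 + (Y(5)*(-2 + 5))*28 = 94 + ((5/(2 + 5))*(-2 + 5))*28 = 94 + ((5/7)*3)*28 = 94 + (15/7)*28 = 94 + 60 = 154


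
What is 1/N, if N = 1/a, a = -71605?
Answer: -71605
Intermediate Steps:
N = -1/71605 (N = 1/(-71605) = -1/71605 ≈ -1.3966e-5)
1/N = 1/(-1/71605) = -71605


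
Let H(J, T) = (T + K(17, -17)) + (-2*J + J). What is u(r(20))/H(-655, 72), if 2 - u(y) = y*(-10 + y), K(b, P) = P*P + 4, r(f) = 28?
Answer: -251/510 ≈ -0.49216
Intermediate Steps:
K(b, P) = 4 + P² (K(b, P) = P² + 4 = 4 + P²)
u(y) = 2 - y*(-10 + y)
H(J, T) = 293 + T - J (H(J, T) = (T + (4 + (-17)²)) + (-2*J + J) = (T + (4 + 289)) - J = (T + 293) - J = (293 + T) - J = 293 + T - J)
u(r(20))/H(-655, 72) = (2 - 1*28² + 10*28)/(293 + 72 - 1*(-655)) = (2 - 1*784 + 280)/(293 + 72 + 655) = (2 - 784 + 280)/1020 = -502*1/1020 = -251/510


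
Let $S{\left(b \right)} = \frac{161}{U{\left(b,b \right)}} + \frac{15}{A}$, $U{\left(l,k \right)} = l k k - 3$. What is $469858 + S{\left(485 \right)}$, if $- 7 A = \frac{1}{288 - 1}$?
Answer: $\frac{50165412378367}{114084122} \approx 4.3972 \cdot 10^{5}$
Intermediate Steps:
$A = - \frac{1}{2009}$ ($A = - \frac{1}{7 \left(288 - 1\right)} = - \frac{1}{7 \cdot 287} = \left(- \frac{1}{7}\right) \frac{1}{287} = - \frac{1}{2009} \approx -0.00049776$)
$U{\left(l,k \right)} = -3 + l k^{2}$ ($U{\left(l,k \right)} = k l k - 3 = l k^{2} - 3 = -3 + l k^{2}$)
$S{\left(b \right)} = -30135 + \frac{161}{-3 + b^{3}}$ ($S{\left(b \right)} = \frac{161}{-3 + b b^{2}} + \frac{15}{- \frac{1}{2009}} = \frac{161}{-3 + b^{3}} + 15 \left(-2009\right) = \frac{161}{-3 + b^{3}} - 30135 = -30135 + \frac{161}{-3 + b^{3}}$)
$469858 + S{\left(485 \right)} = 469858 + \frac{7 \left(12938 - 4305 \cdot 485^{3}\right)}{-3 + 485^{3}} = 469858 + \frac{7 \left(12938 - 491132158125\right)}{-3 + 114084125} = 469858 + \frac{7 \left(12938 - 491132158125\right)}{114084122} = 469858 + 7 \cdot \frac{1}{114084122} \left(-491132145187\right) = 469858 - \frac{3437925016309}{114084122} = \frac{50165412378367}{114084122}$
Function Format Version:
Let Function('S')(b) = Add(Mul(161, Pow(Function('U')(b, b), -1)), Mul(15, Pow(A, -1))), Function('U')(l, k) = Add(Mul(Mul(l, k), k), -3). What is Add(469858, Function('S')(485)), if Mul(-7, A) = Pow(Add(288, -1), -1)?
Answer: Rational(50165412378367, 114084122) ≈ 4.3972e+5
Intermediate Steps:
A = Rational(-1, 2009) (A = Mul(Rational(-1, 7), Pow(Add(288, -1), -1)) = Mul(Rational(-1, 7), Pow(287, -1)) = Mul(Rational(-1, 7), Rational(1, 287)) = Rational(-1, 2009) ≈ -0.00049776)
Function('U')(l, k) = Add(-3, Mul(l, Pow(k, 2))) (Function('U')(l, k) = Add(Mul(Mul(k, l), k), -3) = Add(Mul(l, Pow(k, 2)), -3) = Add(-3, Mul(l, Pow(k, 2))))
Function('S')(b) = Add(-30135, Mul(161, Pow(Add(-3, Pow(b, 3)), -1))) (Function('S')(b) = Add(Mul(161, Pow(Add(-3, Mul(b, Pow(b, 2))), -1)), Mul(15, Pow(Rational(-1, 2009), -1))) = Add(Mul(161, Pow(Add(-3, Pow(b, 3)), -1)), Mul(15, -2009)) = Add(Mul(161, Pow(Add(-3, Pow(b, 3)), -1)), -30135) = Add(-30135, Mul(161, Pow(Add(-3, Pow(b, 3)), -1))))
Add(469858, Function('S')(485)) = Add(469858, Mul(7, Pow(Add(-3, Pow(485, 3)), -1), Add(12938, Mul(-4305, Pow(485, 3))))) = Add(469858, Mul(7, Pow(Add(-3, 114084125), -1), Add(12938, Mul(-4305, 114084125)))) = Add(469858, Mul(7, Pow(114084122, -1), Add(12938, -491132158125))) = Add(469858, Mul(7, Rational(1, 114084122), -491132145187)) = Add(469858, Rational(-3437925016309, 114084122)) = Rational(50165412378367, 114084122)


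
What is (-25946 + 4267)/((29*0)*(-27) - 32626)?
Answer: 21679/32626 ≈ 0.66447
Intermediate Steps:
(-25946 + 4267)/((29*0)*(-27) - 32626) = -21679/(0*(-27) - 32626) = -21679/(0 - 32626) = -21679/(-32626) = -21679*(-1/32626) = 21679/32626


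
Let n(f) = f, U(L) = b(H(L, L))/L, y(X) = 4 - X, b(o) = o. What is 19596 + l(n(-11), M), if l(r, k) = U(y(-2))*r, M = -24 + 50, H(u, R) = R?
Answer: 19585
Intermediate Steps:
U(L) = 1 (U(L) = L/L = 1)
M = 26
l(r, k) = r (l(r, k) = 1*r = r)
19596 + l(n(-11), M) = 19596 - 11 = 19585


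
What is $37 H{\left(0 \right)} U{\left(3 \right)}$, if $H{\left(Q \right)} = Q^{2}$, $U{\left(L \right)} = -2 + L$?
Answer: $0$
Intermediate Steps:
$37 H{\left(0 \right)} U{\left(3 \right)} = 37 \cdot 0^{2} \left(-2 + 3\right) = 37 \cdot 0 \cdot 1 = 0 \cdot 1 = 0$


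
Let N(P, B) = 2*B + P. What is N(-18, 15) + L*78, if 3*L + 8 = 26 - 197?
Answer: -4642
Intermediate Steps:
N(P, B) = P + 2*B
L = -179/3 (L = -8/3 + (26 - 197)/3 = -8/3 + (⅓)*(-171) = -8/3 - 57 = -179/3 ≈ -59.667)
N(-18, 15) + L*78 = (-18 + 2*15) - 179/3*78 = (-18 + 30) - 4654 = 12 - 4654 = -4642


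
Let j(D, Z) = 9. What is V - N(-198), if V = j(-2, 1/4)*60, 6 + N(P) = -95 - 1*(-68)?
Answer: 573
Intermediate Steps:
N(P) = -33 (N(P) = -6 + (-95 - 1*(-68)) = -6 + (-95 + 68) = -6 - 27 = -33)
V = 540 (V = 9*60 = 540)
V - N(-198) = 540 - 1*(-33) = 540 + 33 = 573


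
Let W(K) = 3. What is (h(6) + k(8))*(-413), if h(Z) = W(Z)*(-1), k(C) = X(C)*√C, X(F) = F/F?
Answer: 1239 - 826*√2 ≈ 70.860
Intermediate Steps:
X(F) = 1
k(C) = √C (k(C) = 1*√C = √C)
h(Z) = -3 (h(Z) = 3*(-1) = -3)
(h(6) + k(8))*(-413) = (-3 + √8)*(-413) = (-3 + 2*√2)*(-413) = 1239 - 826*√2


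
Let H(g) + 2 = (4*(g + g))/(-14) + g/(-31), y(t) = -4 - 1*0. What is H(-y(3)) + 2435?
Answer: 527437/217 ≈ 2430.6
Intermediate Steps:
y(t) = -4 (y(t) = -4 + 0 = -4)
H(g) = -2 - 131*g/217 (H(g) = -2 + ((4*(g + g))/(-14) + g/(-31)) = -2 + ((4*(2*g))*(-1/14) + g*(-1/31)) = -2 + ((8*g)*(-1/14) - g/31) = -2 + (-4*g/7 - g/31) = -2 - 131*g/217)
H(-y(3)) + 2435 = (-2 - (-131)*(-4)/217) + 2435 = (-2 - 131/217*4) + 2435 = (-2 - 524/217) + 2435 = -958/217 + 2435 = 527437/217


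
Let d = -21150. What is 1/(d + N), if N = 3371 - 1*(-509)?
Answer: -1/17270 ≈ -5.7904e-5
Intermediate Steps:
N = 3880 (N = 3371 + 509 = 3880)
1/(d + N) = 1/(-21150 + 3880) = 1/(-17270) = -1/17270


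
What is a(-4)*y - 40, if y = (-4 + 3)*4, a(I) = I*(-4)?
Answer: -104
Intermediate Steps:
a(I) = -4*I
y = -4 (y = -1*4 = -4)
a(-4)*y - 40 = -4*(-4)*(-4) - 40 = 16*(-4) - 40 = -64 - 40 = -104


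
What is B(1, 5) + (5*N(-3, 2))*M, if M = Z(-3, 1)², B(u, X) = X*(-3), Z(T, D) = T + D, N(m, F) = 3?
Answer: 45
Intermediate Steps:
Z(T, D) = D + T
B(u, X) = -3*X
M = 4 (M = (1 - 3)² = (-2)² = 4)
B(1, 5) + (5*N(-3, 2))*M = -3*5 + (5*3)*4 = -15 + 15*4 = -15 + 60 = 45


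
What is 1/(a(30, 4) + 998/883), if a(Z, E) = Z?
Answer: 883/27488 ≈ 0.032123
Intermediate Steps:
1/(a(30, 4) + 998/883) = 1/(30 + 998/883) = 1/(27488/883) = 883/27488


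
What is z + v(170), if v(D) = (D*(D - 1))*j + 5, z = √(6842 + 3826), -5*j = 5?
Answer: -28725 + 2*√2667 ≈ -28622.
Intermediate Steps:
j = -1 (j = -⅕*5 = -1)
z = 2*√2667 (z = √10668 = 2*√2667 ≈ 103.29)
v(D) = 5 - D*(-1 + D) (v(D) = (D*(D - 1))*(-1) + 5 = (D*(-1 + D))*(-1) + 5 = -D*(-1 + D) + 5 = 5 - D*(-1 + D))
z + v(170) = 2*√2667 + (5 + 170 - 1*170²) = 2*√2667 + (5 + 170 - 1*28900) = 2*√2667 + (5 + 170 - 28900) = 2*√2667 - 28725 = -28725 + 2*√2667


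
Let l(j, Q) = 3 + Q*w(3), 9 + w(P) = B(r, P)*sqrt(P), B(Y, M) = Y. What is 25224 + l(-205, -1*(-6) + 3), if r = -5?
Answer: 25146 - 45*sqrt(3) ≈ 25068.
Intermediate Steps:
w(P) = -9 - 5*sqrt(P)
l(j, Q) = 3 + Q*(-9 - 5*sqrt(3))
25224 + l(-205, -1*(-6) + 3) = 25224 + (3 - (-1*(-6) + 3)*(9 + 5*sqrt(3))) = 25224 + (3 - (6 + 3)*(9 + 5*sqrt(3))) = 25224 + (3 - 1*9*(9 + 5*sqrt(3))) = 25224 + (3 + (-81 - 45*sqrt(3))) = 25224 + (-78 - 45*sqrt(3)) = 25146 - 45*sqrt(3)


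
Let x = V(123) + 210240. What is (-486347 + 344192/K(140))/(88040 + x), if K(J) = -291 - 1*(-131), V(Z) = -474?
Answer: -2442491/1489030 ≈ -1.6403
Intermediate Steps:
K(J) = -160 (K(J) = -291 + 131 = -160)
x = 209766 (x = -474 + 210240 = 209766)
(-486347 + 344192/K(140))/(88040 + x) = (-486347 + 344192/(-160))/(88040 + 209766) = (-486347 + 344192*(-1/160))/297806 = (-486347 - 10756/5)*(1/297806) = -2442491/5*1/297806 = -2442491/1489030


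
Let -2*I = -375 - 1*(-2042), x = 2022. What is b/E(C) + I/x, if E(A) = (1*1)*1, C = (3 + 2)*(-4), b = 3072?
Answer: 12421501/4044 ≈ 3071.6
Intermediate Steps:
C = -20 (C = 5*(-4) = -20)
E(A) = 1 (E(A) = 1*1 = 1)
I = -1667/2 (I = -(-375 - 1*(-2042))/2 = -(-375 + 2042)/2 = -1/2*1667 = -1667/2 ≈ -833.50)
b/E(C) + I/x = 3072/1 - 1667/2/2022 = 3072*1 - 1667/2*1/2022 = 3072 - 1667/4044 = 12421501/4044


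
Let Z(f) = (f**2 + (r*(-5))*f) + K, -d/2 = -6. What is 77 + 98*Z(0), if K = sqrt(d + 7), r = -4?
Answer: 77 + 98*sqrt(19) ≈ 504.17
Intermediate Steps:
d = 12 (d = -2*(-6) = 12)
K = sqrt(19) (K = sqrt(12 + 7) = sqrt(19) ≈ 4.3589)
Z(f) = sqrt(19) + f**2 + 20*f (Z(f) = (f**2 + (-4*(-5))*f) + sqrt(19) = (f**2 + 20*f) + sqrt(19) = sqrt(19) + f**2 + 20*f)
77 + 98*Z(0) = 77 + 98*(sqrt(19) + 0**2 + 20*0) = 77 + 98*(sqrt(19) + 0 + 0) = 77 + 98*sqrt(19)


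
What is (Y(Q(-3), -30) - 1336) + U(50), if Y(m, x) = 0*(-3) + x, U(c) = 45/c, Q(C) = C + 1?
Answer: -13651/10 ≈ -1365.1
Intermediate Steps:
Q(C) = 1 + C
Y(m, x) = x (Y(m, x) = 0 + x = x)
(Y(Q(-3), -30) - 1336) + U(50) = (-30 - 1336) + 45/50 = -1366 + 45*(1/50) = -1366 + 9/10 = -13651/10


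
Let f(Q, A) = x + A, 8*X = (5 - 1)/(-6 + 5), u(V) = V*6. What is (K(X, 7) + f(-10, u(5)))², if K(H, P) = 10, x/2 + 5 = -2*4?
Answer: 196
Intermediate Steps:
x = -26 (x = -10 + 2*(-2*4) = -10 + 2*(-8) = -10 - 16 = -26)
u(V) = 6*V
X = -½ (X = ((5 - 1)/(-6 + 5))/8 = (4/(-1))/8 = (4*(-1))/8 = (⅛)*(-4) = -½ ≈ -0.50000)
f(Q, A) = -26 + A
(K(X, 7) + f(-10, u(5)))² = (10 + (-26 + 6*5))² = (10 + (-26 + 30))² = (10 + 4)² = 14² = 196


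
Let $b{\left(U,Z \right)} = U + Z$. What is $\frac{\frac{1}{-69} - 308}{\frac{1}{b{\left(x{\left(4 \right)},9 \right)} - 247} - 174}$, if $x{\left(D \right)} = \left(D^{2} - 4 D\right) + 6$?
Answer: $\frac{4930696}{2785461} \approx 1.7702$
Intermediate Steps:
$x{\left(D \right)} = 6 + D^{2} - 4 D$
$\frac{\frac{1}{-69} - 308}{\frac{1}{b{\left(x{\left(4 \right)},9 \right)} - 247} - 174} = \frac{\frac{1}{-69} - 308}{\frac{1}{\left(\left(6 + 4^{2} - 16\right) + 9\right) - 247} - 174} = \frac{- \frac{1}{69} - 308}{\frac{1}{\left(\left(6 + 16 - 16\right) + 9\right) - 247} - 174} = - \frac{21253}{69 \left(\frac{1}{\left(6 + 9\right) - 247} - 174\right)} = - \frac{21253}{69 \left(\frac{1}{15 - 247} - 174\right)} = - \frac{21253}{69 \left(\frac{1}{-232} - 174\right)} = - \frac{21253}{69 \left(- \frac{1}{232} - 174\right)} = - \frac{21253}{69 \left(- \frac{40369}{232}\right)} = \left(- \frac{21253}{69}\right) \left(- \frac{232}{40369}\right) = \frac{4930696}{2785461}$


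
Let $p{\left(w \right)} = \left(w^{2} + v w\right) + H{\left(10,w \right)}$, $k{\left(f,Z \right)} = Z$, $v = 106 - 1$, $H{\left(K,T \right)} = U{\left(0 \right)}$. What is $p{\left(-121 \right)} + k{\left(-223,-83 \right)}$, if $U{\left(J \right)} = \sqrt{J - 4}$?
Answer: $1853 + 2 i \approx 1853.0 + 2.0 i$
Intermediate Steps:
$U{\left(J \right)} = \sqrt{-4 + J}$
$H{\left(K,T \right)} = 2 i$ ($H{\left(K,T \right)} = \sqrt{-4 + 0} = \sqrt{-4} = 2 i$)
$v = 105$ ($v = 106 - 1 = 105$)
$p{\left(w \right)} = w^{2} + 2 i + 105 w$ ($p{\left(w \right)} = \left(w^{2} + 105 w\right) + 2 i = w^{2} + 2 i + 105 w$)
$p{\left(-121 \right)} + k{\left(-223,-83 \right)} = \left(\left(-121\right)^{2} + 2 i + 105 \left(-121\right)\right) - 83 = \left(14641 + 2 i - 12705\right) - 83 = \left(1936 + 2 i\right) - 83 = 1853 + 2 i$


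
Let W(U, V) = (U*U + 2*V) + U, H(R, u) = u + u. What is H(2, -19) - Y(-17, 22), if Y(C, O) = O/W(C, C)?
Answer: -4533/119 ≈ -38.092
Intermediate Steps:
H(R, u) = 2*u
W(U, V) = U + U² + 2*V (W(U, V) = (U² + 2*V) + U = U + U² + 2*V)
Y(C, O) = O/(C² + 3*C) (Y(C, O) = O/(C + C² + 2*C) = O/(C² + 3*C))
H(2, -19) - Y(-17, 22) = 2*(-19) - 22/((-17)*(3 - 17)) = -38 - 22*(-1)/(17*(-14)) = -38 - 22*(-1)*(-1)/(17*14) = -38 - 1*11/119 = -38 - 11/119 = -4533/119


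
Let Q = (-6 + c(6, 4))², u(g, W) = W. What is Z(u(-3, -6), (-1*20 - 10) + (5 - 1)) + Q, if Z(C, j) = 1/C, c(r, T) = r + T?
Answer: 95/6 ≈ 15.833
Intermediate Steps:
c(r, T) = T + r
Q = 16 (Q = (-6 + (4 + 6))² = (-6 + 10)² = 4² = 16)
Z(u(-3, -6), (-1*20 - 10) + (5 - 1)) + Q = 1/(-6) + 16 = -⅙ + 16 = 95/6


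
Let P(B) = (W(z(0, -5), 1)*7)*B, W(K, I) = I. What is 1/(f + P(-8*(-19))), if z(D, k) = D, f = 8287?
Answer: 1/9351 ≈ 0.00010694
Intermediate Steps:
P(B) = 7*B (P(B) = (1*7)*B = 7*B)
1/(f + P(-8*(-19))) = 1/(8287 + 7*(-8*(-19))) = 1/(8287 + 7*152) = 1/(8287 + 1064) = 1/9351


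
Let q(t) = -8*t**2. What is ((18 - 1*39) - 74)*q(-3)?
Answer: 6840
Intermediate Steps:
((18 - 1*39) - 74)*q(-3) = ((18 - 1*39) - 74)*(-8*(-3)**2) = ((18 - 39) - 74)*(-8*9) = (-21 - 74)*(-72) = -95*(-72) = 6840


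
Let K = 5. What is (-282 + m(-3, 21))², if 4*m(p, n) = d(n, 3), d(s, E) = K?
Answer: 1261129/16 ≈ 78821.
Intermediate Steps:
d(s, E) = 5
m(p, n) = 5/4 (m(p, n) = (¼)*5 = 5/4)
(-282 + m(-3, 21))² = (-282 + 5/4)² = (-1123/4)² = 1261129/16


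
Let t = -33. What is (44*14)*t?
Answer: -20328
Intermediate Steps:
(44*14)*t = (44*14)*(-33) = 616*(-33) = -20328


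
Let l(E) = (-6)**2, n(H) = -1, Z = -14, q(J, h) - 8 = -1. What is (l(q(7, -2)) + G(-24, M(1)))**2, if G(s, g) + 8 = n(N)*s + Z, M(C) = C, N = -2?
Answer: 1444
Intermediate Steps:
q(J, h) = 7 (q(J, h) = 8 - 1 = 7)
G(s, g) = -22 - s (G(s, g) = -8 + (-s - 14) = -8 + (-14 - s) = -22 - s)
l(E) = 36
(l(q(7, -2)) + G(-24, M(1)))**2 = (36 + (-22 - 1*(-24)))**2 = (36 + (-22 + 24))**2 = (36 + 2)**2 = 38**2 = 1444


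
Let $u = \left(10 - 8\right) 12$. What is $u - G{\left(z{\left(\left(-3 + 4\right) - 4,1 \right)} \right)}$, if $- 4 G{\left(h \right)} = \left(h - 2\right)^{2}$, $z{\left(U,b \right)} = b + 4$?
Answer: $\frac{105}{4} \approx 26.25$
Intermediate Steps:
$z{\left(U,b \right)} = 4 + b$
$G{\left(h \right)} = - \frac{\left(-2 + h\right)^{2}}{4}$ ($G{\left(h \right)} = - \frac{\left(h - 2\right)^{2}}{4} = - \frac{\left(-2 + h\right)^{2}}{4}$)
$u = 24$ ($u = 2 \cdot 12 = 24$)
$u - G{\left(z{\left(\left(-3 + 4\right) - 4,1 \right)} \right)} = 24 - - \frac{\left(-2 + \left(4 + 1\right)\right)^{2}}{4} = 24 - - \frac{\left(-2 + 5\right)^{2}}{4} = 24 - - \frac{3^{2}}{4} = 24 - \left(- \frac{1}{4}\right) 9 = 24 - - \frac{9}{4} = 24 + \frac{9}{4} = \frac{105}{4}$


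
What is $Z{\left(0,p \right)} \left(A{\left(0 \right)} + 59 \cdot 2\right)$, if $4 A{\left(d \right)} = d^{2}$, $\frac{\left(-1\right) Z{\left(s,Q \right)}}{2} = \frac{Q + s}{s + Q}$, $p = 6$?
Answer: $-236$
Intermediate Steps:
$Z{\left(s,Q \right)} = -2$ ($Z{\left(s,Q \right)} = - 2 \frac{Q + s}{s + Q} = - 2 \frac{Q + s}{Q + s} = \left(-2\right) 1 = -2$)
$A{\left(d \right)} = \frac{d^{2}}{4}$
$Z{\left(0,p \right)} \left(A{\left(0 \right)} + 59 \cdot 2\right) = - 2 \left(\frac{0^{2}}{4} + 59 \cdot 2\right) = - 2 \left(\frac{1}{4} \cdot 0 + 118\right) = - 2 \left(0 + 118\right) = \left(-2\right) 118 = -236$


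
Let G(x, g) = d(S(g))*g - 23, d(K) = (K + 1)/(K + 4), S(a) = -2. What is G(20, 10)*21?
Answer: -588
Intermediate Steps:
d(K) = (1 + K)/(4 + K)
G(x, g) = -23 - g/2 (G(x, g) = ((1 - 2)/(4 - 2))*g - 23 = (-1/2)*g - 23 = ((1/2)*(-1))*g - 23 = -g/2 - 23 = -23 - g/2)
G(20, 10)*21 = (-23 - 1/2*10)*21 = (-23 - 5)*21 = -28*21 = -588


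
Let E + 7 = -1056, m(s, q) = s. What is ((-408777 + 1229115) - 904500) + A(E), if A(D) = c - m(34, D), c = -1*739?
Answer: -84935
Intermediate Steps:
E = -1063 (E = -7 - 1056 = -1063)
c = -739
A(D) = -773 (A(D) = -739 - 1*34 = -739 - 34 = -773)
((-408777 + 1229115) - 904500) + A(E) = ((-408777 + 1229115) - 904500) - 773 = (820338 - 904500) - 773 = -84162 - 773 = -84935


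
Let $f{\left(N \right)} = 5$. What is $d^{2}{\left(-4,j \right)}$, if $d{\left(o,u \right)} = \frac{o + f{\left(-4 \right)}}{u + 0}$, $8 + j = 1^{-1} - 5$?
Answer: $\frac{1}{144} \approx 0.0069444$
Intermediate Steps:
$j = -12$ ($j = -8 + \left(1^{-1} - 5\right) = -8 + \left(1 - 5\right) = -8 - 4 = -12$)
$d{\left(o,u \right)} = \frac{5 + o}{u}$ ($d{\left(o,u \right)} = \frac{o + 5}{u + 0} = \frac{5 + o}{u}$)
$d^{2}{\left(-4,j \right)} = \left(\frac{5 - 4}{-12}\right)^{2} = \left(\left(- \frac{1}{12}\right) 1\right)^{2} = \left(- \frac{1}{12}\right)^{2} = \frac{1}{144}$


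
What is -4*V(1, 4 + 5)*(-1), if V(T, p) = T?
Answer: 4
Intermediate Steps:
-4*V(1, 4 + 5)*(-1) = -4*1*(-1) = -4*(-1) = 4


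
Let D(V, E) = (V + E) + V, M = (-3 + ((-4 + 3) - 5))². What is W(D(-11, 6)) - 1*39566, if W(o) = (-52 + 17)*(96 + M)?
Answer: -45761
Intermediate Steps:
M = 81 (M = (-3 + (-1 - 5))² = (-3 - 6)² = (-9)² = 81)
D(V, E) = E + 2*V (D(V, E) = (E + V) + V = E + 2*V)
W(o) = -6195 (W(o) = (-52 + 17)*(96 + 81) = -35*177 = -6195)
W(D(-11, 6)) - 1*39566 = -6195 - 1*39566 = -6195 - 39566 = -45761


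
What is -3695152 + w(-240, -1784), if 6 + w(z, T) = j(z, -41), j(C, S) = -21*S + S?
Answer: -3694338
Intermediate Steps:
j(C, S) = -20*S
w(z, T) = 814 (w(z, T) = -6 - 20*(-41) = -6 + 820 = 814)
-3695152 + w(-240, -1784) = -3695152 + 814 = -3694338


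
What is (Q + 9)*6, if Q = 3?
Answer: 72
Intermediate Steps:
(Q + 9)*6 = (3 + 9)*6 = 12*6 = 72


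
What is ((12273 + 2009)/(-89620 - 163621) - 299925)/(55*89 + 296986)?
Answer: -75953321207/76448646321 ≈ -0.99352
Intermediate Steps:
((12273 + 2009)/(-89620 - 163621) - 299925)/(55*89 + 296986) = (14282/(-253241) - 299925)/(4895 + 296986) = (14282*(-1/253241) - 299925)/301881 = (-14282/253241 - 299925)*(1/301881) = -75953321207/253241*1/301881 = -75953321207/76448646321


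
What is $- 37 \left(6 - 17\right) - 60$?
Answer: $347$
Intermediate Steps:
$- 37 \left(6 - 17\right) - 60 = \left(-37\right) \left(-11\right) - 60 = 407 - 60 = 347$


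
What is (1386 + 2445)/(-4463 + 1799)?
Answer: -1277/888 ≈ -1.4381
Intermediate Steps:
(1386 + 2445)/(-4463 + 1799) = 3831/(-2664) = 3831*(-1/2664) = -1277/888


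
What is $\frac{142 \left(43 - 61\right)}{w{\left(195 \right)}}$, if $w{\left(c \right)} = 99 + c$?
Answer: $- \frac{426}{49} \approx -8.6939$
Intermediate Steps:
$\frac{142 \left(43 - 61\right)}{w{\left(195 \right)}} = \frac{142 \left(43 - 61\right)}{99 + 195} = \frac{142 \left(-18\right)}{294} = \left(-2556\right) \frac{1}{294} = - \frac{426}{49}$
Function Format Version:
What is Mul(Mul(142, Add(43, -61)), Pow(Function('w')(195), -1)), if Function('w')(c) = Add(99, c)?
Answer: Rational(-426, 49) ≈ -8.6939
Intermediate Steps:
Mul(Mul(142, Add(43, -61)), Pow(Function('w')(195), -1)) = Mul(Mul(142, Add(43, -61)), Pow(Add(99, 195), -1)) = Mul(Mul(142, -18), Pow(294, -1)) = Mul(-2556, Rational(1, 294)) = Rational(-426, 49)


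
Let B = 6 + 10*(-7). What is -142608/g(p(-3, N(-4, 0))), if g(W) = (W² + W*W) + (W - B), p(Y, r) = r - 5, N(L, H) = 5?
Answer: -8913/4 ≈ -2228.3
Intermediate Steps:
B = -64 (B = 6 - 70 = -64)
p(Y, r) = -5 + r
g(W) = 64 + W + 2*W² (g(W) = (W² + W*W) + (W - 1*(-64)) = (W² + W²) + (W + 64) = 2*W² + (64 + W) = 64 + W + 2*W²)
-142608/g(p(-3, N(-4, 0))) = -142608/(64 + (-5 + 5) + 2*(-5 + 5)²) = -142608/(64 + 0 + 2*0²) = -142608/(64 + 0 + 2*0) = -142608/(64 + 0 + 0) = -142608/64 = -142608*1/64 = -8913/4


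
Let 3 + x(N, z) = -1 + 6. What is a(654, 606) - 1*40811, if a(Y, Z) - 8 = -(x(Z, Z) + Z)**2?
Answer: -410467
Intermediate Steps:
x(N, z) = 2 (x(N, z) = -3 + (-1 + 6) = -3 + 5 = 2)
a(Y, Z) = 8 - (2 + Z)**2
a(654, 606) - 1*40811 = (8 - (2 + 606)**2) - 1*40811 = (8 - 1*608**2) - 40811 = (8 - 1*369664) - 40811 = (8 - 369664) - 40811 = -369656 - 40811 = -410467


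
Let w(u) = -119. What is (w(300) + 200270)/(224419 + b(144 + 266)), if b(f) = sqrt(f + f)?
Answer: 2138937489/2398280321 - 19062*sqrt(205)/2398280321 ≈ 0.89175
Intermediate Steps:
b(f) = sqrt(2)*sqrt(f) (b(f) = sqrt(2*f) = sqrt(2)*sqrt(f))
(w(300) + 200270)/(224419 + b(144 + 266)) = (-119 + 200270)/(224419 + sqrt(2)*sqrt(144 + 266)) = 200151/(224419 + sqrt(2)*sqrt(410)) = 200151/(224419 + 2*sqrt(205))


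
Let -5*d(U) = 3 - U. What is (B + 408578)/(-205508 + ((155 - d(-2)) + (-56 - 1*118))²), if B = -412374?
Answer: 949/51296 ≈ 0.018500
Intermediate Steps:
d(U) = -⅗ + U/5 (d(U) = -(3 - U)/5 = -⅗ + U/5)
(B + 408578)/(-205508 + ((155 - d(-2)) + (-56 - 1*118))²) = (-412374 + 408578)/(-205508 + ((155 - (-⅗ + (⅕)*(-2))) + (-56 - 1*118))²) = -3796/(-205508 + ((155 - (-⅗ - ⅖)) + (-56 - 118))²) = -3796/(-205508 + ((155 - 1*(-1)) - 174)²) = -3796/(-205508 + ((155 + 1) - 174)²) = -3796/(-205508 + (156 - 174)²) = -3796/(-205508 + (-18)²) = -3796/(-205508 + 324) = -3796/(-205184) = -3796*(-1/205184) = 949/51296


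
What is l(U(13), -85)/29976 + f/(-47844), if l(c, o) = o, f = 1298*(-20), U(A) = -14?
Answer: 64509185/119514312 ≈ 0.53976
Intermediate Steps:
f = -25960
l(U(13), -85)/29976 + f/(-47844) = -85/29976 - 25960/(-47844) = -85*1/29976 - 25960*(-1/47844) = -85/29976 + 6490/11961 = 64509185/119514312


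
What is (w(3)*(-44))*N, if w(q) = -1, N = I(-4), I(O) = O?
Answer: -176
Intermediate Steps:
N = -4
(w(3)*(-44))*N = -1*(-44)*(-4) = 44*(-4) = -176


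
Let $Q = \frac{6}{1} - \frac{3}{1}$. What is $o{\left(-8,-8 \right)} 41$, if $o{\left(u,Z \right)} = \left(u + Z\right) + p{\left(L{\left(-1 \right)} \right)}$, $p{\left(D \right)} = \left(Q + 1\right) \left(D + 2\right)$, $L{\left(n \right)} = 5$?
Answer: $492$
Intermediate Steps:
$Q = 3$ ($Q = 6 \cdot 1 - 3 = 6 - 3 = 3$)
$p{\left(D \right)} = 8 + 4 D$ ($p{\left(D \right)} = \left(3 + 1\right) \left(D + 2\right) = 4 \left(2 + D\right) = 8 + 4 D$)
$o{\left(u,Z \right)} = 28 + Z + u$ ($o{\left(u,Z \right)} = \left(u + Z\right) + \left(8 + 4 \cdot 5\right) = \left(Z + u\right) + \left(8 + 20\right) = \left(Z + u\right) + 28 = 28 + Z + u$)
$o{\left(-8,-8 \right)} 41 = \left(28 - 8 - 8\right) 41 = 12 \cdot 41 = 492$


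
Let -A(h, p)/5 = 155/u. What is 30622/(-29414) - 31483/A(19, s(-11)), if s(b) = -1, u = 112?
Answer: 51846427847/11397925 ≈ 4548.8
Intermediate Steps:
A(h, p) = -775/112
30622/(-29414) - 31483/A(19, s(-11)) = 30622/(-29414) - 31483/(-775/112) = 30622*(-1/29414) - 31483*(-112/775) = -15311/14707 + 3526096/775 = 51846427847/11397925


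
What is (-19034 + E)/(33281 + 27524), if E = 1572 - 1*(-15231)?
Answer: -2231/60805 ≈ -0.036691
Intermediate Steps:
E = 16803 (E = 1572 + 15231 = 16803)
(-19034 + E)/(33281 + 27524) = (-19034 + 16803)/(33281 + 27524) = -2231/60805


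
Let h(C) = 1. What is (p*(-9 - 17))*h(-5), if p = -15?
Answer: 390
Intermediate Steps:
(p*(-9 - 17))*h(-5) = -15*(-9 - 17)*1 = -15*(-26)*1 = 390*1 = 390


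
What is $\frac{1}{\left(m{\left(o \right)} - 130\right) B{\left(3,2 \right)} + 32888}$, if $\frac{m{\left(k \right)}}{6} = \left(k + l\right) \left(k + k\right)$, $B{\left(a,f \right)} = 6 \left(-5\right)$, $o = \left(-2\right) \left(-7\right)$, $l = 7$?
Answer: $- \frac{1}{69052} \approx -1.4482 \cdot 10^{-5}$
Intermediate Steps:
$o = 14$
$B{\left(a,f \right)} = -30$
$m{\left(k \right)} = 12 k \left(7 + k\right)$ ($m{\left(k \right)} = 6 \left(k + 7\right) \left(k + k\right) = 6 \left(7 + k\right) 2 k = 6 \cdot 2 k \left(7 + k\right) = 12 k \left(7 + k\right)$)
$\frac{1}{\left(m{\left(o \right)} - 130\right) B{\left(3,2 \right)} + 32888} = \frac{1}{\left(12 \cdot 14 \left(7 + 14\right) - 130\right) \left(-30\right) + 32888} = \frac{1}{\left(12 \cdot 14 \cdot 21 - 130\right) \left(-30\right) + 32888} = \frac{1}{\left(3528 - 130\right) \left(-30\right) + 32888} = \frac{1}{3398 \left(-30\right) + 32888} = \frac{1}{-101940 + 32888} = \frac{1}{-69052} = - \frac{1}{69052}$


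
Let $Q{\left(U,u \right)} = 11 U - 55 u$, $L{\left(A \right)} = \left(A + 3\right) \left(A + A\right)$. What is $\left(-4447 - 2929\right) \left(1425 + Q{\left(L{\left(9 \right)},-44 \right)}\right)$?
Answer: $-45886096$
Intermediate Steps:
$L{\left(A \right)} = 2 A \left(3 + A\right)$ ($L{\left(A \right)} = \left(3 + A\right) 2 A = 2 A \left(3 + A\right)$)
$Q{\left(U,u \right)} = - 55 u + 11 U$
$\left(-4447 - 2929\right) \left(1425 + Q{\left(L{\left(9 \right)},-44 \right)}\right) = \left(-4447 - 2929\right) \left(1425 + \left(\left(-55\right) \left(-44\right) + 11 \cdot 2 \cdot 9 \left(3 + 9\right)\right)\right) = - 7376 \left(1425 + \left(2420 + 11 \cdot 2 \cdot 9 \cdot 12\right)\right) = - 7376 \left(1425 + \left(2420 + 11 \cdot 216\right)\right) = - 7376 \left(1425 + \left(2420 + 2376\right)\right) = - 7376 \left(1425 + 4796\right) = \left(-7376\right) 6221 = -45886096$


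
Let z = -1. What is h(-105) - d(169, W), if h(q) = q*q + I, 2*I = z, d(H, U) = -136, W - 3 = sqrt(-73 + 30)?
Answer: 22321/2 ≈ 11161.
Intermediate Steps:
W = 3 + I*sqrt(43) (W = 3 + sqrt(-73 + 30) = 3 + sqrt(-43) = 3 + I*sqrt(43) ≈ 3.0 + 6.5574*I)
I = -1/2 (I = (1/2)*(-1) = -1/2 ≈ -0.50000)
h(q) = -1/2 + q**2 (h(q) = q*q - 1/2 = q**2 - 1/2 = -1/2 + q**2)
h(-105) - d(169, W) = (-1/2 + (-105)**2) - 1*(-136) = (-1/2 + 11025) + 136 = 22049/2 + 136 = 22321/2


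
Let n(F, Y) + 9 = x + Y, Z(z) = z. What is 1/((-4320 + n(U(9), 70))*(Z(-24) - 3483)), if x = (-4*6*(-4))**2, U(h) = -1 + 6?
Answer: -1/17384199 ≈ -5.7523e-8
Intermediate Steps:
U(h) = 5
x = 9216 (x = (-24*(-4))**2 = 96**2 = 9216)
n(F, Y) = 9207 + Y (n(F, Y) = -9 + (9216 + Y) = 9207 + Y)
1/((-4320 + n(U(9), 70))*(Z(-24) - 3483)) = 1/((-4320 + (9207 + 70))*(-24 - 3483)) = 1/((-4320 + 9277)*(-3507)) = 1/(4957*(-3507)) = 1/(-17384199) = -1/17384199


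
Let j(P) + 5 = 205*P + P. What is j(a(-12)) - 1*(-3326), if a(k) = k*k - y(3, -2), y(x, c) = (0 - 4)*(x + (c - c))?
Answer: 35457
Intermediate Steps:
y(x, c) = -4*x (y(x, c) = -4*(x + 0) = -4*x)
a(k) = 12 + k² (a(k) = k*k - (-4)*3 = k² - 1*(-12) = k² + 12 = 12 + k²)
j(P) = -5 + 206*P (j(P) = -5 + (205*P + P) = -5 + 206*P)
j(a(-12)) - 1*(-3326) = (-5 + 206*(12 + (-12)²)) - 1*(-3326) = (-5 + 206*(12 + 144)) + 3326 = (-5 + 206*156) + 3326 = (-5 + 32136) + 3326 = 32131 + 3326 = 35457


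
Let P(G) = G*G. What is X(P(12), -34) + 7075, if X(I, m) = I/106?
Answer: 375047/53 ≈ 7076.4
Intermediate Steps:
P(G) = G²
X(I, m) = I/106 (X(I, m) = I*(1/106) = I/106)
X(P(12), -34) + 7075 = (1/106)*12² + 7075 = (1/106)*144 + 7075 = 72/53 + 7075 = 375047/53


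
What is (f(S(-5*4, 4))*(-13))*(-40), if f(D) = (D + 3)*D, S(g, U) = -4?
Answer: 2080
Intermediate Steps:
f(D) = D*(3 + D) (f(D) = (3 + D)*D = D*(3 + D))
(f(S(-5*4, 4))*(-13))*(-40) = (-4*(3 - 4)*(-13))*(-40) = (-4*(-1)*(-13))*(-40) = (4*(-13))*(-40) = -52*(-40) = 2080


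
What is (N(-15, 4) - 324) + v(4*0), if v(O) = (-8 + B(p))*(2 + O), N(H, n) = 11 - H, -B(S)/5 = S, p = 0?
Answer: -314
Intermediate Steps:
B(S) = -5*S
v(O) = -16 - 8*O (v(O) = (-8 - 5*0)*(2 + O) = (-8 + 0)*(2 + O) = -8*(2 + O) = -16 - 8*O)
(N(-15, 4) - 324) + v(4*0) = ((11 - 1*(-15)) - 324) + (-16 - 32*0) = ((11 + 15) - 324) + (-16 - 8*0) = (26 - 324) + (-16 + 0) = -298 - 16 = -314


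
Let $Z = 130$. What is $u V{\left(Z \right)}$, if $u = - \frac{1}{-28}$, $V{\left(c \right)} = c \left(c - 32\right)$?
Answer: $455$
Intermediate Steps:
$V{\left(c \right)} = c \left(-32 + c\right)$
$u = \frac{1}{28}$ ($u = \left(-1\right) \left(- \frac{1}{28}\right) = \frac{1}{28} \approx 0.035714$)
$u V{\left(Z \right)} = \frac{130 \left(-32 + 130\right)}{28} = \frac{130 \cdot 98}{28} = \frac{1}{28} \cdot 12740 = 455$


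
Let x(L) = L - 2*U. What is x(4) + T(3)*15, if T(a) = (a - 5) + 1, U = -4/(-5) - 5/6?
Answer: -164/15 ≈ -10.933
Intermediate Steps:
U = -1/30 (U = -4*(-1/5) - 5*1/6 = 4/5 - 5/6 = -1/30 ≈ -0.033333)
T(a) = -4 + a (T(a) = (-5 + a) + 1 = -4 + a)
x(L) = 1/15 + L (x(L) = L - 2*(-1/30) = L + 1/15 = 1/15 + L)
x(4) + T(3)*15 = (1/15 + 4) + (-4 + 3)*15 = 61/15 - 1*15 = 61/15 - 15 = -164/15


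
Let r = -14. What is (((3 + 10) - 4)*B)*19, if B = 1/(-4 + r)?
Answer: -19/2 ≈ -9.5000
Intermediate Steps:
B = -1/18 (B = 1/(-4 - 14) = 1/(-18) = -1/18 ≈ -0.055556)
(((3 + 10) - 4)*B)*19 = (((3 + 10) - 4)*(-1/18))*19 = ((13 - 4)*(-1/18))*19 = (9*(-1/18))*19 = -½*19 = -19/2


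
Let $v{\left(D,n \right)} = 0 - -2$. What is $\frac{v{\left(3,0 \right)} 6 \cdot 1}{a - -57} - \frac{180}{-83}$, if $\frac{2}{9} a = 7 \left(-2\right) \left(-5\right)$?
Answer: $\frac{5663}{2573} \approx 2.2009$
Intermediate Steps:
$a = 315$ ($a = \frac{9 \cdot 7 \left(-2\right) \left(-5\right)}{2} = \frac{9 \left(\left(-14\right) \left(-5\right)\right)}{2} = \frac{9}{2} \cdot 70 = 315$)
$v{\left(D,n \right)} = 2$ ($v{\left(D,n \right)} = 0 + 2 = 2$)
$\frac{v{\left(3,0 \right)} 6 \cdot 1}{a - -57} - \frac{180}{-83} = \frac{2 \cdot 6 \cdot 1}{315 - -57} - \frac{180}{-83} = \frac{12 \cdot 1}{315 + 57} - - \frac{180}{83} = \frac{12}{372} + \frac{180}{83} = 12 \cdot \frac{1}{372} + \frac{180}{83} = \frac{1}{31} + \frac{180}{83} = \frac{5663}{2573}$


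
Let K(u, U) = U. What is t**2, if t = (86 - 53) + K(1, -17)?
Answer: 256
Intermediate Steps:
t = 16 (t = (86 - 53) - 17 = 33 - 17 = 16)
t**2 = 16**2 = 256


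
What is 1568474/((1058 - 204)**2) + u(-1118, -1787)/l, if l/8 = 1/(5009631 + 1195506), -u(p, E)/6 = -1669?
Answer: 5664801756901985/729316 ≈ 7.7673e+9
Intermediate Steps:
u(p, E) = 10014 (u(p, E) = -6*(-1669) = 10014)
l = 8/6205137 (l = 8/(5009631 + 1195506) = 8/6205137 ≈ 1.2893e-6)
1568474/((1058 - 204)**2) + u(-1118, -1787)/l = 1568474/((1058 - 204)**2) + 10014/(8/6205137) = 1568474/(854**2) + 10014*(6205137/8) = 1568474/729316 + 31069120959/4 = 1568474*(1/729316) + 31069120959/4 = 784237/364658 + 31069120959/4 = 5664801756901985/729316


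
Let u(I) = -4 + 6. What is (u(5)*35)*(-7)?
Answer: -490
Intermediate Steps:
u(I) = 2
(u(5)*35)*(-7) = (2*35)*(-7) = 70*(-7) = -490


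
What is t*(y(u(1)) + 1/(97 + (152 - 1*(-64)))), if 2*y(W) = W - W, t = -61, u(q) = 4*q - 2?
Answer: -61/313 ≈ -0.19489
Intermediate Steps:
u(q) = -2 + 4*q
y(W) = 0 (y(W) = (W - W)/2 = (1/2)*0 = 0)
t*(y(u(1)) + 1/(97 + (152 - 1*(-64)))) = -61*(0 + 1/(97 + (152 - 1*(-64)))) = -61*(0 + 1/(97 + (152 + 64))) = -61*(0 + 1/(97 + 216)) = -61*(0 + 1/313) = -61*1/313 = -61/313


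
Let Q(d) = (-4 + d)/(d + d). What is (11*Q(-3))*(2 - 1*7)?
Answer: -385/6 ≈ -64.167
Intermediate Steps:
Q(d) = (-4 + d)/(2*d) (Q(d) = (-4 + d)/((2*d)) = (-4 + d)*(1/(2*d)) = (-4 + d)/(2*d))
(11*Q(-3))*(2 - 1*7) = (11*((½)*(-4 - 3)/(-3)))*(2 - 1*7) = (11*((½)*(-⅓)*(-7)))*(2 - 7) = (11*(7/6))*(-5) = (77/6)*(-5) = -385/6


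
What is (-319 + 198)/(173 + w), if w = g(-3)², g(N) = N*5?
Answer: -121/398 ≈ -0.30402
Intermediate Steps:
g(N) = 5*N
w = 225 (w = (5*(-3))² = (-15)² = 225)
(-319 + 198)/(173 + w) = (-319 + 198)/(173 + 225) = -121/398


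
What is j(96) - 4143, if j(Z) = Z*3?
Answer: -3855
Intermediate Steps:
j(Z) = 3*Z
j(96) - 4143 = 3*96 - 4143 = 288 - 4143 = -3855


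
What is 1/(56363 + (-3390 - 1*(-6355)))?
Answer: 1/59328 ≈ 1.6855e-5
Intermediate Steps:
1/(56363 + (-3390 - 1*(-6355))) = 1/(56363 + (-3390 + 6355)) = 1/(56363 + 2965) = 1/59328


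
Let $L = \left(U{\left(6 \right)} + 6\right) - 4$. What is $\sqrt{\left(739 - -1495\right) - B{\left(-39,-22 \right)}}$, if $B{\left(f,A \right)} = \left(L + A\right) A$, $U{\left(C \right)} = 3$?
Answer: $2 \sqrt{465} \approx 43.128$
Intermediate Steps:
$L = 5$ ($L = \left(3 + 6\right) - 4 = 9 - 4 = 5$)
$B{\left(f,A \right)} = A \left(5 + A\right)$ ($B{\left(f,A \right)} = \left(5 + A\right) A = A \left(5 + A\right)$)
$\sqrt{\left(739 - -1495\right) - B{\left(-39,-22 \right)}} = \sqrt{\left(739 - -1495\right) - - 22 \left(5 - 22\right)} = \sqrt{\left(739 + 1495\right) - \left(-22\right) \left(-17\right)} = \sqrt{2234 - 374} = \sqrt{1860} = 2 \sqrt{465}$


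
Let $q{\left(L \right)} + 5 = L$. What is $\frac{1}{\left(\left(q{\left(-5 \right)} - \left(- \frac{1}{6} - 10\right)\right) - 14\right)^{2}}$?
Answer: $\frac{36}{6889} \approx 0.0052257$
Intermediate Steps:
$q{\left(L \right)} = -5 + L$
$\frac{1}{\left(\left(q{\left(-5 \right)} - \left(- \frac{1}{6} - 10\right)\right) - 14\right)^{2}} = \frac{1}{\left(\left(\left(-5 - 5\right) - \left(- \frac{1}{6} - 10\right)\right) - 14\right)^{2}} = \frac{1}{\left(\left(-10 - \left(\left(-1\right) \frac{1}{6} - 10\right)\right) - 14\right)^{2}} = \frac{1}{\left(\left(-10 - \left(- \frac{1}{6} - 10\right)\right) - 14\right)^{2}} = \frac{1}{\left(\left(-10 - - \frac{61}{6}\right) - 14\right)^{2}} = \frac{1}{\left(\left(-10 + \frac{61}{6}\right) - 14\right)^{2}} = \frac{1}{\left(\frac{1}{6} - 14\right)^{2}} = \frac{1}{\left(- \frac{83}{6}\right)^{2}} = \frac{1}{\frac{6889}{36}} = \frac{36}{6889}$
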